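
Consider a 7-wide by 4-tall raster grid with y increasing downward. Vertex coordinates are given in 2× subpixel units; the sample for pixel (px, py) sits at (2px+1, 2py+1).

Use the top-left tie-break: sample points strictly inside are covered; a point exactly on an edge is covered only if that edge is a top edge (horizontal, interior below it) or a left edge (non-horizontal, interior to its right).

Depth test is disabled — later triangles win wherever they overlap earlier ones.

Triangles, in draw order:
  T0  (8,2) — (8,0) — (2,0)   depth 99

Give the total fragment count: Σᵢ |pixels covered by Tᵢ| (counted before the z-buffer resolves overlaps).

T0:
  2·area = 12  (B↔C swapped to make it positive)
  edge (8, 2)→(2, 0): d=(-6,-2) top-left  bias=+0
  edge (2, 0)→(8, 0): d=(6,0) top-left  bias=+0
  edge (8, 0)→(8, 2): d=(0,2) right/bottom  bias=-1
    (2,0)@(5, 1): e=[0,6,6] → █  [on edge]
    (3,0)@(7, 1): e=[4,6,2] → █
    (4,0)@(9, 1): e=[8,6,-2] → ·
    (2,1)@(5, 3): e=[-12,18,6] → ·
    (3,1)@(7, 3): e=[-8,18,2] → ·
    (5,1)@(11, 3): e=[0,18,-6] → ·  [on edge]
  covered (2 px):
    · · █ █ · · ·
    · · · · · · ·
    · · · · · · ·
    · · · · · · ·

Result: 2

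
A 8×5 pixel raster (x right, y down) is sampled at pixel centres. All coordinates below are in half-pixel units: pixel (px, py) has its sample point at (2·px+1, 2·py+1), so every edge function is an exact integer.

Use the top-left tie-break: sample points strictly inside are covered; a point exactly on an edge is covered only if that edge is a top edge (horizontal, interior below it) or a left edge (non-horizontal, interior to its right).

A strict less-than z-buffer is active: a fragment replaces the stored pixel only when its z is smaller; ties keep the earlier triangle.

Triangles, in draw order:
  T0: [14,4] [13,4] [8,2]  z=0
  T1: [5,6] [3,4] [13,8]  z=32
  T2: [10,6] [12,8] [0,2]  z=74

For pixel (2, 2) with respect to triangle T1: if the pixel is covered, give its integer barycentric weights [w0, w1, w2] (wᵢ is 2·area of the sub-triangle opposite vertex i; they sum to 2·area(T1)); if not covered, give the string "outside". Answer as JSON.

T0:
  2·area = 2
  edge (14, 4)→(13, 4): d=(-1,0) right/bottom  bias=-1
  edge (13, 4)→(8, 2): d=(-5,-2) top-left  bias=+0
  edge (8, 2)→(14, 4): d=(6,2) right/bottom  bias=-1
    (2,0)@(5, 1): e=[3,-1,0] → ·  [on edge]
    (5,1)@(11, 3): e=[1,1,0] → ·  [on edge]
  covered (0 px):
    · · · · · · · ·
    · · · · · · · ·
    · · · · · · · ·
    · · · · · · · ·
    · · · · · · · ·
T1:
  2·area = 12
  edge (5, 6)→(3, 4): d=(-2,-2) top-left  bias=+0
  edge (3, 4)→(13, 8): d=(10,4) right/bottom  bias=-1
  edge (13, 8)→(5, 6): d=(-8,-2) top-left  bias=+0
    (0,2)@(1, 5): e=[-6,18,0] → ·  [on edge]
    (2,2)@(5, 5): e=[2,2,8] → █
    (3,2)@(7, 5): e=[6,-6,12] → ·
    (2,3)@(5, 7): e=[-2,22,-8] → ·
    (4,3)@(9, 7): e=[6,6,0] → █  [on edge]
    (5,3)@(11, 7): e=[10,-2,4] → ·
    (4,4)@(9, 9): e=[2,26,-16] → ·
  covered (2 px):
    · · · · · · · ·
    · · · · · · · ·
    · · █ · · · · ·
    · · · · █ · · ·
    · · · · · · · ·
T2:
  2·area = 12
  edge (10, 6)→(12, 8): d=(2,2) right/bottom  bias=-1
  edge (12, 8)→(0, 2): d=(-12,-6) top-left  bias=+0
  edge (0, 2)→(10, 6): d=(10,4) right/bottom  bias=-1
    (2,0)@(5, 1): e=[0,42,-30] → ·  [on edge]
    (3,1)@(7, 3): e=[0,30,-18] → ·  [on edge]
    (3,2)@(7, 5): e=[4,6,2] → █
    (4,2)@(9, 5): e=[0,18,-6] → ·  [on edge]
    (3,3)@(7, 7): e=[8,-18,22] → ·
    (5,3)@(11, 7): e=[0,6,6] → ·  [on edge]
    (6,4)@(13, 9): e=[0,-6,18] → ·  [on edge]
  covered (1 px):
    · · · · · · · ·
    · · · · · · · ·
    · · · █ · · · ·
    · · · · · · · ·
    · · · · · · · ·

Result: [2,8,2]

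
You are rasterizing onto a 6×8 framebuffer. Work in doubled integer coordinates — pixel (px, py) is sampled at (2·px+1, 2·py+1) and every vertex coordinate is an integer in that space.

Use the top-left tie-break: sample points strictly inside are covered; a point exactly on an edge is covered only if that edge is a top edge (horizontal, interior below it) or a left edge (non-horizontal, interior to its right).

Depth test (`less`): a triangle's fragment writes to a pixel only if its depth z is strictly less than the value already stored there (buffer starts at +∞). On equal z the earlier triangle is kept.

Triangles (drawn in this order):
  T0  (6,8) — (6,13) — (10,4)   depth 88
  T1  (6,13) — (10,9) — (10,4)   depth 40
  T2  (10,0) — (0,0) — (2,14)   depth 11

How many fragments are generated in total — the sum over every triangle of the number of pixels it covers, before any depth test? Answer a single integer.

T0:
  2·area = 20  (B↔C swapped to make it positive)
  edge (6, 8)→(10, 4): d=(4,-4) top-left  bias=+0
  edge (10, 4)→(6, 13): d=(-4,9) right/bottom  bias=-1
  edge (6, 13)→(6, 8): d=(0,-5) top-left  bias=+0
    (5,1)@(11, 3): e=[0,-5,25] → ·  [on edge]
    (4,2)@(9, 5): e=[0,5,15] → #  [on edge]
    (5,2)@(11, 5): e=[8,-13,25] → ·
    (3,3)@(7, 7): e=[0,15,5] → #  [on edge]
    (4,3)@(9, 7): e=[8,-3,15] → ·
    (2,4)@(5, 9): e=[0,25,-5] → ·  [on edge]
    (3,4)@(7, 9): e=[8,7,5] → #
    (4,4)@(9, 9): e=[16,-11,15] → ·
    (1,5)@(3, 11): e=[0,35,-15] → ·  [on edge]
    (3,5)@(7, 11): e=[16,-1,5] → ·
    (0,6)@(1, 13): e=[0,45,-25] → ·  [on edge]
  covered (3 px):
    · · · · · ·
    · · · · · ·
    · · · · # ·
    · · · # · ·
    · · · # · ·
    · · · · · ·
    · · · · · ·
    · · · · · ·
T1:
  2·area = 20  (B↔C swapped to make it positive)
  edge (6, 13)→(10, 4): d=(4,-9) top-left  bias=+0
  edge (10, 4)→(10, 9): d=(0,5) right/bottom  bias=-1
  edge (10, 9)→(6, 13): d=(-4,4) right/bottom  bias=-1
    (4,3)@(9, 7): e=[3,5,12] → #
    (5,3)@(11, 7): e=[21,-5,4] → ·
    (4,4)@(9, 9): e=[11,5,4] → #
    (5,4)@(11, 9): e=[29,-5,-4] → ·
    (3,5)@(7, 11): e=[1,15,4] → #
    (4,5)@(9, 11): e=[19,5,-4] → ·
    (3,6)@(7, 13): e=[9,15,-4] → ·
  covered (3 px):
    · · · · · ·
    · · · · · ·
    · · · · · ·
    · · · · # ·
    · · · · # ·
    · · · # · ·
    · · · · · ·
    · · · · · ·
T2:
  2·area = 140  (B↔C swapped to make it positive)
  edge (10, 0)→(2, 14): d=(-8,14) right/bottom  bias=-1
  edge (2, 14)→(0, 0): d=(-2,-14) top-left  bias=+0
  edge (0, 0)→(10, 0): d=(10,0) top-left  bias=+0
    (0,0)@(1, 1): e=[118,12,10] → #
    (1,0)@(3, 1): e=[90,40,10] → #
    (2,0)@(5, 1): e=[62,68,10] → #
    (3,0)@(7, 1): e=[34,96,10] → #
    (4,0)@(9, 1): e=[6,124,10] → #
    (5,0)@(11, 1): e=[-22,152,10] → ·
    (0,1)@(1, 3): e=[102,8,30] → #
    (4,1)@(9, 3): e=[-10,120,30] → ·
    (0,2)@(1, 5): e=[86,4,50] → #
    (4,2)@(9, 5): e=[-26,116,50] → ·
    (0,3)@(1, 7): e=[70,0,70] → #  [on edge]
    (3,3)@(7, 7): e=[-14,84,70] → ·
  covered (18 px):
    # # # # # ·
    # # # # · ·
    # # # # · ·
    # # # · · ·
    · # · · · ·
    · # · · · ·
    · · · · · ·
    · · · · · ·

Answer: 24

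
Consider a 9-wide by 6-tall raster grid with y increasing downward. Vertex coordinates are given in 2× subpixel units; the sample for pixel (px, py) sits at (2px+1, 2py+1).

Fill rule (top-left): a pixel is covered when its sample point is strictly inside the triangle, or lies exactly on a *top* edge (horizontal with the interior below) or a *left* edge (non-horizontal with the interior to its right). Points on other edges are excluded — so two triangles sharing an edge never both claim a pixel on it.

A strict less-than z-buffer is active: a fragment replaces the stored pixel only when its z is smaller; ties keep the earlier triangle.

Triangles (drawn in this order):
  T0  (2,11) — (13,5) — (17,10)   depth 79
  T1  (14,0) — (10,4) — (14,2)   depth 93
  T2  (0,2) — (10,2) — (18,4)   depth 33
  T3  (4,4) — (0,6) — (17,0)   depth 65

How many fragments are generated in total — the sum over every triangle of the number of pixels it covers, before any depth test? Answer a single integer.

T0:
  2·area = 79
  edge (2, 11)→(13, 5): d=(11,-6) top-left  bias=+0
  edge (13, 5)→(17, 10): d=(4,5) right/bottom  bias=-1
  edge (17, 10)→(2, 11): d=(-15,1) right/bottom  bias=-1
    (6,2)@(13, 5): e=[0,0,79] → ·  [on edge]
    (5,3)@(11, 7): e=[10,18,51] → #
    (6,3)@(13, 7): e=[22,8,49] → #
    (7,3)@(15, 7): e=[34,-2,47] → ·
    (3,4)@(7, 9): e=[8,46,25] → #
    (4,4)@(9, 9): e=[20,36,23] → #
    (7,4)@(15, 9): e=[56,6,17] → #
    (8,4)@(17, 9): e=[68,-4,15] → ·
    (3,5)@(7, 11): e=[30,54,-5] → ·
    (4,5)@(9, 11): e=[42,44,-7] → ·
    (5,5)@(11, 11): e=[54,34,-9] → ·
    (6,5)@(13, 11): e=[66,24,-11] → ·
  covered (7 px):
    · · · · · · · · ·
    · · · · · · · · ·
    · · · · · · · · ·
    · · · · · # # · ·
    · · · # # # # # ·
    · · · · · · · · ·
T1:
  2·area = 8  (B↔C swapped to make it positive)
  edge (14, 0)→(14, 2): d=(0,2) right/bottom  bias=-1
  edge (14, 2)→(10, 4): d=(-4,2) right/bottom  bias=-1
  edge (10, 4)→(14, 0): d=(4,-4) top-left  bias=+0
    (6,0)@(13, 1): e=[2,6,0] → #  [on edge]
    (7,0)@(15, 1): e=[-2,2,8] → ·
    (5,1)@(11, 3): e=[6,2,0] → #  [on edge]
    (6,1)@(13, 3): e=[2,-2,8] → ·
    (4,2)@(9, 5): e=[10,-2,0] → ·  [on edge]
    (5,2)@(11, 5): e=[6,-6,8] → ·
    (3,3)@(7, 7): e=[14,-6,0] → ·  [on edge]
    (2,4)@(5, 9): e=[18,-10,0] → ·  [on edge]
    (1,5)@(3, 11): e=[22,-14,0] → ·  [on edge]
  covered (2 px):
    · · · · · · # · ·
    · · · · · # · · ·
    · · · · · · · · ·
    · · · · · · · · ·
    · · · · · · · · ·
    · · · · · · · · ·
T2:
  2·area = 20
  edge (0, 2)→(10, 2): d=(10,0) top-left  bias=+0
  edge (10, 2)→(18, 4): d=(8,2) right/bottom  bias=-1
  edge (18, 4)→(0, 2): d=(-18,-2) top-left  bias=+0
    (4,1)@(9, 3): e=[10,10,0] → #  [on edge]
    (5,1)@(11, 3): e=[10,6,4] → #
    (6,1)@(13, 3): e=[10,2,8] → #
    (7,1)@(15, 3): e=[10,-2,12] → ·
    (4,2)@(9, 5): e=[30,26,-36] → ·
    (5,2)@(11, 5): e=[30,22,-32] → ·
    (6,2)@(13, 5): e=[30,18,-28] → ·
  covered (3 px):
    · · · · · · · · ·
    · · · · # # # · ·
    · · · · · · · · ·
    · · · · · · · · ·
    · · · · · · · · ·
    · · · · · · · · ·
T3:
  2·area = 10  (B↔C swapped to make it positive)
  edge (4, 4)→(17, 0): d=(13,-4) top-left  bias=+0
  edge (17, 0)→(0, 6): d=(-17,6) right/bottom  bias=-1
  edge (0, 6)→(4, 4): d=(4,-2) top-left  bias=+0
  covered (0 px):
    · · · · · · · · ·
    · · · · · · · · ·
    · · · · · · · · ·
    · · · · · · · · ·
    · · · · · · · · ·
    · · · · · · · · ·

Final: 12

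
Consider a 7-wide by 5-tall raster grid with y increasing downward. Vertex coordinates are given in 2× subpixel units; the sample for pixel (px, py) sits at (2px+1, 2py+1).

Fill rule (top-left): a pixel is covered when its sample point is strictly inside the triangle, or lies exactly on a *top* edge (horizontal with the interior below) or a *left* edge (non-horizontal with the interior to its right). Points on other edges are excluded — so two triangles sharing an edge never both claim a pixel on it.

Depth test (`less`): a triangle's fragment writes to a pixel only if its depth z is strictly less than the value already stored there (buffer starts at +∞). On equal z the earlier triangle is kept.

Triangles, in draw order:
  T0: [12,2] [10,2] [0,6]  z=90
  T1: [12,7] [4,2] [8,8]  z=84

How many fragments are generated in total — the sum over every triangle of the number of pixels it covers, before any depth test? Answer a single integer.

T0:
  2·area = 8  (B↔C swapped to make it positive)
  edge (12, 2)→(0, 6): d=(-12,4) right/bottom  bias=-1
  edge (0, 6)→(10, 2): d=(10,-4) top-left  bias=+0
  edge (10, 2)→(12, 2): d=(2,0) top-left  bias=+0
    (4,1)@(9, 3): e=[0,6,2] → ·  [on edge]
    (1,2)@(3, 5): e=[0,2,6] → ·  [on edge]
  covered (0 px):
    · · · · · · ·
    · · · · · · ·
    · · · · · · ·
    · · · · · · ·
    · · · · · · ·
T1:
  2·area = 28  (B↔C swapped to make it positive)
  edge (12, 7)→(8, 8): d=(-4,1) right/bottom  bias=-1
  edge (8, 8)→(4, 2): d=(-4,-6) top-left  bias=+0
  edge (4, 2)→(12, 7): d=(8,5) right/bottom  bias=-1
    (2,1)@(5, 3): e=[23,2,3] → █
    (3,1)@(7, 3): e=[21,14,-7] → ·
    (2,2)@(5, 5): e=[15,-6,19] → ·
    (3,2)@(7, 5): e=[13,6,9] → █
    (4,2)@(9, 5): e=[11,18,-1] → ·
    (3,3)@(7, 7): e=[5,-2,25] → ·
    (4,3)@(9, 7): e=[3,10,15] → █
    (5,3)@(11, 7): e=[1,22,5] → █
    (6,3)@(13, 7): e=[-1,34,-5] → ·
    (4,4)@(9, 9): e=[-5,2,31] → ·
    (5,4)@(11, 9): e=[-7,14,21] → ·
  covered (4 px):
    · · · · · · ·
    · · █ · · · ·
    · · · █ · · ·
    · · · · █ █ ·
    · · · · · · ·

Result: 4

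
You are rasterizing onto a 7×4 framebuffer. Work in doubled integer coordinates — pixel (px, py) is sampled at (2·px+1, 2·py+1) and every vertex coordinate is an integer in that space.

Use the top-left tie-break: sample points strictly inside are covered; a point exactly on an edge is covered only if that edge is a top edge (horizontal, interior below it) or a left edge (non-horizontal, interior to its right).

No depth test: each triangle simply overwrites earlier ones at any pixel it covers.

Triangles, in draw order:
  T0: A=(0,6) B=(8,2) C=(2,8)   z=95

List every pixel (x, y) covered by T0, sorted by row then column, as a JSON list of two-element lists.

T0:
  2·area = 24
  edge (0, 6)→(8, 2): d=(8,-4) top-left  bias=+0
  edge (8, 2)→(2, 8): d=(-6,6) right/bottom  bias=-1
  edge (2, 8)→(0, 6): d=(-2,-2) top-left  bias=+0
    (4,0)@(9, 1): e=[-4,0,28] → ·  [on edge]
    (3,1)@(7, 3): e=[4,0,20] → ·  [on edge]
    (1,2)@(3, 5): e=[4,12,8] → #
    (2,2)@(5, 5): e=[12,0,12] → ·  [on edge]
    (0,3)@(1, 7): e=[12,12,0] → #  [on edge]
    (1,3)@(3, 7): e=[20,0,4] → ·  [on edge]
  covered (2 px):
    · · · · · · ·
    · · · · · · ·
    · # · · · · ·
    # · · · · · ·

Final: [[1,2],[0,3]]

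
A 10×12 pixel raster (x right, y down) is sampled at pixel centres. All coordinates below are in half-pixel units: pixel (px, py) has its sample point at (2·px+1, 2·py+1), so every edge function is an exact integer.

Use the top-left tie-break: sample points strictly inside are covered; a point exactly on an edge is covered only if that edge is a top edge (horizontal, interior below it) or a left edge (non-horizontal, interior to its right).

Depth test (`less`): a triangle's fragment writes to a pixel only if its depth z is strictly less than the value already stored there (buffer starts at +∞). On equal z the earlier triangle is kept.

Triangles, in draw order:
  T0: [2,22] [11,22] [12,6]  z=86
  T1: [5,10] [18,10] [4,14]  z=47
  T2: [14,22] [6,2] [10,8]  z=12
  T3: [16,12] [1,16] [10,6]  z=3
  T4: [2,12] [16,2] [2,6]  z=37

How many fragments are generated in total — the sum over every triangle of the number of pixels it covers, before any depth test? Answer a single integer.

T0:
  2·area = 144  (B↔C swapped to make it positive)
  edge (2, 22)→(12, 6): d=(10,-16) top-left  bias=+0
  edge (12, 6)→(11, 22): d=(-1,16) right/bottom  bias=-1
  edge (11, 22)→(2, 22): d=(-9,0) right/bottom  bias=-1
    (5,4)@(11, 9): e=[14,13,117] → █
    (6,4)@(13, 9): e=[46,-19,117] → ·
    (4,5)@(9, 11): e=[2,43,99] → █
    (6,5)@(13, 11): e=[66,-21,99] → ·
    (4,6)@(9, 13): e=[22,41,81] → █
    (6,6)@(13, 13): e=[86,-23,81] → ·
    (3,7)@(7, 15): e=[10,71,63] → █
    (6,7)@(13, 15): e=[106,-25,63] → ·
    (3,8)@(7, 17): e=[30,69,45] → █
    (6,8)@(13, 17): e=[126,-27,45] → ·
    (2,9)@(5, 19): e=[18,99,27] → █
    (6,9)@(13, 19): e=[146,-29,27] → ·
  covered (20 px):
    · · · · · · · · · ·
    · · · · · · · · · ·
    · · · · · · · · · ·
    · · · · · · · · · ·
    · · · · · █ · · · ·
    · · · · █ █ · · · ·
    · · · · █ █ · · · ·
    · · · █ █ █ · · · ·
    · · · █ █ █ · · · ·
    · · █ █ █ █ · · · ·
    · █ █ █ █ █ · · · ·
    · · · · · · · · · ·
T1:
  2·area = 52
  edge (5, 10)→(18, 10): d=(13,0) top-left  bias=+0
  edge (18, 10)→(4, 14): d=(-14,4) right/bottom  bias=-1
  edge (4, 14)→(5, 10): d=(1,-4) top-left  bias=+0
    (2,5)@(5, 11): e=[13,38,1] → █
    (3,5)@(7, 11): e=[13,30,9] → █
    (4,5)@(9, 11): e=[13,22,17] → █
    (5,5)@(11, 11): e=[13,14,25] → █
    (6,5)@(13, 11): e=[13,6,33] → █
    (7,5)@(15, 11): e=[13,-2,41] → ·
    (2,6)@(5, 13): e=[39,10,3] → █
    (4,6)@(9, 13): e=[39,-6,19] → ·
    (5,6)@(11, 13): e=[39,-14,27] → ·
    (6,6)@(13, 13): e=[39,-22,35] → ·
    (2,7)@(5, 15): e=[65,-18,5] → ·
    (3,7)@(7, 15): e=[65,-26,13] → ·
  covered (7 px):
    · · · · · · · · · ·
    · · · · · · · · · ·
    · · · · · · · · · ·
    · · · · · · · · · ·
    · · · · · · · · · ·
    · · █ █ █ █ █ · · ·
    · · █ █ · · · · · ·
    · · · · · · · · · ·
    · · · · · · · · · ·
    · · · · · · · · · ·
    · · · · · · · · · ·
    · · · · · · · · · ·
T2:
  2·area = 32
  edge (14, 22)→(6, 2): d=(-8,-20) top-left  bias=+0
  edge (6, 2)→(10, 8): d=(4,6) right/bottom  bias=-1
  edge (10, 8)→(14, 22): d=(4,14) right/bottom  bias=-1
    (4,3)@(9, 7): e=[20,2,10] → █
    (5,3)@(11, 7): e=[60,-10,-18] → ·
    (4,4)@(9, 9): e=[4,10,18] → █
    (5,4)@(11, 9): e=[44,-2,-10] → ·
    (4,5)@(9, 11): e=[-12,18,26] → ·
    (5,6)@(11, 13): e=[12,14,6] → █
    (6,6)@(13, 13): e=[52,2,-22] → ·
    (5,7)@(11, 15): e=[-4,22,14] → ·
    (6,9)@(13, 19): e=[4,26,2] → █
    (7,9)@(15, 19): e=[44,14,-26] → ·
    (6,10)@(13, 21): e=[-12,34,10] → ·
  covered (4 px):
    · · · · · · · · · ·
    · · · · · · · · · ·
    · · · · · · · · · ·
    · · · · █ · · · · ·
    · · · · █ · · · · ·
    · · · · · · · · · ·
    · · · · · █ · · · ·
    · · · · · · · · · ·
    · · · · · · · · · ·
    · · · · · · █ · · ·
    · · · · · · · · · ·
    · · · · · · · · · ·
T3:
  2·area = 114
  edge (16, 12)→(1, 16): d=(-15,4) right/bottom  bias=-1
  edge (1, 16)→(10, 6): d=(9,-10) top-left  bias=+0
  edge (10, 6)→(16, 12): d=(6,6) right/bottom  bias=-1
    (2,0)@(5, 1): e=[209,-95,0] → ·  [on edge]
    (3,1)@(7, 3): e=[171,-57,0] → ·  [on edge]
    (4,2)@(9, 5): e=[133,-19,0] → ·  [on edge]
    (5,3)@(11, 7): e=[95,19,0] → ·  [on edge]
    (4,4)@(9, 9): e=[73,17,24] → █
    (5,4)@(11, 9): e=[65,37,12] → █
    (6,4)@(13, 9): e=[57,57,0] → ·  [on edge]
    (3,5)@(7, 11): e=[51,15,48] → █
    (6,5)@(13, 11): e=[27,75,12] → █
    (7,5)@(15, 11): e=[19,95,0] → ·  [on edge]
    (2,6)@(5, 13): e=[29,13,72] → █
    (6,6)@(13, 13): e=[-3,93,24] → ·
    (8,6)@(17, 13): e=[-19,133,0] → ·  [on edge]
    (9,7)@(19, 15): e=[-57,171,0] → ·  [on edge]
  covered (11 px):
    · · · · · · · · · ·
    · · · · · · · · · ·
    · · · · · · · · · ·
    · · · · · · · · · ·
    · · · · █ █ · · · ·
    · · · █ █ █ █ · · ·
    · · █ █ █ █ · · · ·
    · █ · · · · · · · ·
    · · · · · · · · · ·
    · · · · · · · · · ·
    · · · · · · · · · ·
    · · · · · · · · · ·
T4:
  2·area = 84  (B↔C swapped to make it positive)
  edge (2, 12)→(2, 6): d=(0,-6) top-left  bias=+0
  edge (2, 6)→(16, 2): d=(14,-4) top-left  bias=+0
  edge (16, 2)→(2, 12): d=(-14,10) right/bottom  bias=-1
    (6,1)@(13, 3): e=[66,2,16] → █
    (7,1)@(15, 3): e=[78,10,-4] → ·
    (3,2)@(7, 5): e=[30,6,48] → █
    (4,2)@(9, 5): e=[42,14,28] → █
    (5,2)@(11, 5): e=[54,22,8] → █
    (6,2)@(13, 5): e=[66,30,-12] → ·
    (1,3)@(3, 7): e=[6,18,60] → █
    (2,3)@(5, 7): e=[18,26,40] → █
    (4,3)@(9, 7): e=[42,42,0] → ·  [on edge]
    (5,3)@(11, 7): e=[54,50,-20] → ·
    (1,4)@(3, 9): e=[6,46,32] → █
    (3,4)@(7, 9): e=[30,62,-8] → ·
  covered (10 px):
    · · · · · · · · · ·
    · · · · · · █ · · ·
    · · · █ █ █ · · · ·
    · █ █ █ · · · · · ·
    · █ █ · · · · · · ·
    · █ · · · · · · · ·
    · · · · · · · · · ·
    · · · · · · · · · ·
    · · · · · · · · · ·
    · · · · · · · · · ·
    · · · · · · · · · ·
    · · · · · · · · · ·

Answer: 52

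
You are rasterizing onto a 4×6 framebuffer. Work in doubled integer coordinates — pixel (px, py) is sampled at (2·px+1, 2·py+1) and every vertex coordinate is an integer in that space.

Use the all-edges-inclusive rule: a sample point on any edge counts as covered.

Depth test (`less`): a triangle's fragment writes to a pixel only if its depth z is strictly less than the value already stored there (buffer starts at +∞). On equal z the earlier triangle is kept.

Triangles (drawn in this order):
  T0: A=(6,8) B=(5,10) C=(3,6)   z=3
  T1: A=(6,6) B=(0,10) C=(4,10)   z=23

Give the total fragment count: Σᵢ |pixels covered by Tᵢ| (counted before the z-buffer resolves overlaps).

T0:
  2·area = 8
  edge (6, 8)→(5, 10): d=(-1,2) inclusive
  edge (5, 10)→(3, 6): d=(-2,-4) inclusive
  edge (3, 6)→(6, 8): d=(3,2) inclusive
    (2,4)@(5, 9): e=[1,2,5] → █
    (3,4)@(7, 9): e=[-3,10,1] → ·
    (2,5)@(5, 11): e=[-1,-2,11] → ·
  covered (1 px):
    · · · ·
    · · · ·
    · · · ·
    · · · ·
    · · █ ·
    · · · ·
T1:
  2·area = 16  (B↔C swapped to make it positive)
  edge (6, 6)→(4, 10): d=(-2,4) inclusive
  edge (4, 10)→(0, 10): d=(-4,0) inclusive
  edge (0, 10)→(6, 6): d=(6,-4) inclusive
    (2,3)@(5, 7): e=[2,12,2] → █
    (3,3)@(7, 7): e=[-6,12,10] → ·
    (1,4)@(3, 9): e=[6,4,6] → █
    (2,4)@(5, 9): e=[-2,4,14] → ·
    (1,5)@(3, 11): e=[2,-4,18] → ·
  covered (2 px):
    · · · ·
    · · · ·
    · · · ·
    · · █ ·
    · █ · ·
    · · · ·

Final: 3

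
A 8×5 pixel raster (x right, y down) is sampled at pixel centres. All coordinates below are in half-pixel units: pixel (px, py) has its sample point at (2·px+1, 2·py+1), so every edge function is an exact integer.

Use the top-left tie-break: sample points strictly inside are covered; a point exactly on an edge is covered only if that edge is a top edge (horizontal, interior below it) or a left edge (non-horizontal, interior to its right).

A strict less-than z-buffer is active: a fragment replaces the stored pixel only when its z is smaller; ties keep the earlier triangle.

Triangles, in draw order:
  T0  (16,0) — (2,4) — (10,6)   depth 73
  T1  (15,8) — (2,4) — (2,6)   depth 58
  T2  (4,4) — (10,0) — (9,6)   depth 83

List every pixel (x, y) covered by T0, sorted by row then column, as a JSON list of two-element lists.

T0:
  2·area = 60  (B↔C swapped to make it positive)
  edge (16, 0)→(10, 6): d=(-6,6) right/bottom  bias=-1
  edge (10, 6)→(2, 4): d=(-8,-2) top-left  bias=+0
  edge (2, 4)→(16, 0): d=(14,-4) top-left  bias=+0
    (6,0)@(13, 1): e=[12,46,2] → X
    (7,0)@(15, 1): e=[0,50,10] → .  [on edge]
    (3,1)@(7, 3): e=[36,18,6] → X
    (4,1)@(9, 3): e=[24,22,14] → X
    (5,1)@(11, 3): e=[12,26,22] → X
    (6,1)@(13, 3): e=[0,30,30] → .  [on edge]
    (3,2)@(7, 5): e=[24,2,34] → X
    (5,2)@(11, 5): e=[0,10,50] → .  [on edge]
    (3,3)@(7, 7): e=[12,-14,62] → .
    (4,3)@(9, 7): e=[0,-10,70] → .  [on edge]
    (3,4)@(7, 9): e=[0,-30,90] → .  [on edge]
  covered (6 px):
    . . . . . . X .
    . . . X X X . .
    . . . X X . . .
    . . . . . . . .
    . . . . . . . .
T1:
  2·area = 26  (B↔C swapped to make it positive)
  edge (15, 8)→(2, 6): d=(-13,-2) top-left  bias=+0
  edge (2, 6)→(2, 4): d=(0,-2) top-left  bias=+0
  edge (2, 4)→(15, 8): d=(13,4) right/bottom  bias=-1
    (1,2)@(3, 5): e=[15,2,9] → X
    (2,2)@(5, 5): e=[19,6,1] → X
    (3,2)@(7, 5): e=[23,10,-7] → .
    (1,3)@(3, 7): e=[-11,2,35] → .
    (2,3)@(5, 7): e=[-7,6,27] → .
    (4,3)@(9, 7): e=[1,14,11] → X
    (5,3)@(11, 7): e=[5,18,3] → X
    (6,3)@(13, 7): e=[9,22,-5] → .
    (4,4)@(9, 9): e=[-25,14,37] → .
    (5,4)@(11, 9): e=[-21,18,29] → .
  covered (4 px):
    . . . . . . . .
    . . . . . . . .
    . X X . . . . .
    . . . . X X . .
    . . . . . . . .
T2:
  2·area = 32
  edge (4, 4)→(10, 0): d=(6,-4) top-left  bias=+0
  edge (10, 0)→(9, 6): d=(-1,6) right/bottom  bias=-1
  edge (9, 6)→(4, 4): d=(-5,-2) top-left  bias=+0
    (4,0)@(9, 1): e=[2,5,25] → X
    (5,0)@(11, 1): e=[10,-7,29] → .
    (3,1)@(7, 3): e=[6,15,11] → X
    (5,1)@(11, 3): e=[22,-9,19] → .
    (3,2)@(7, 5): e=[18,13,1] → X
    (5,2)@(11, 5): e=[34,-11,9] → .
    (3,3)@(7, 7): e=[30,11,-9] → .
    (4,3)@(9, 7): e=[38,-1,-5] → .
  covered (5 px):
    . . . . X . . .
    . . . X X . . .
    . . . X X . . .
    . . . . . . . .
    . . . . . . . .

Answer: [[6,0],[3,1],[4,1],[5,1],[3,2],[4,2]]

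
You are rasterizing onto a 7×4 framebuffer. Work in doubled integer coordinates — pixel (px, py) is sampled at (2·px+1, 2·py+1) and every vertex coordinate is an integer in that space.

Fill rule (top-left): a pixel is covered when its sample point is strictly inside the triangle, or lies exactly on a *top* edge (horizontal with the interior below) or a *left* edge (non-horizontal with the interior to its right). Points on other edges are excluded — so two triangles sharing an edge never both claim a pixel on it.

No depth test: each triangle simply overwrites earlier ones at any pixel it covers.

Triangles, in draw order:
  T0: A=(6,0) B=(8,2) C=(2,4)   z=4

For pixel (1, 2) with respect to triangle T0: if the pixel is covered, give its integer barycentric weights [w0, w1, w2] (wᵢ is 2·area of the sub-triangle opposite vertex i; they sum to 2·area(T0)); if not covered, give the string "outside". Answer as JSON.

T0:
  2·area = 16
  edge (6, 0)→(8, 2): d=(2,2) right/bottom  bias=-1
  edge (8, 2)→(2, 4): d=(-6,2) right/bottom  bias=-1
  edge (2, 4)→(6, 0): d=(4,-4) top-left  bias=+0
    (2,0)@(5, 1): e=[4,12,0] → █  [on edge]
    (3,0)@(7, 1): e=[0,8,8] → ·  [on edge]
    (5,0)@(11, 1): e=[-8,0,24] → ·  [on edge]
    (1,1)@(3, 3): e=[12,4,0] → █  [on edge]
    (2,1)@(5, 3): e=[8,0,8] → ·  [on edge]
    (4,1)@(9, 3): e=[0,-8,24] → ·  [on edge]
    (0,2)@(1, 5): e=[20,-4,0] → ·  [on edge]
    (1,2)@(3, 5): e=[16,-8,8] → ·
    (5,2)@(11, 5): e=[0,-24,40] → ·  [on edge]
    (6,3)@(13, 7): e=[0,-40,56] → ·  [on edge]
  covered (2 px):
    · · █ · · · ·
    · █ · · · · ·
    · · · · · · ·
    · · · · · · ·

Final: "outside"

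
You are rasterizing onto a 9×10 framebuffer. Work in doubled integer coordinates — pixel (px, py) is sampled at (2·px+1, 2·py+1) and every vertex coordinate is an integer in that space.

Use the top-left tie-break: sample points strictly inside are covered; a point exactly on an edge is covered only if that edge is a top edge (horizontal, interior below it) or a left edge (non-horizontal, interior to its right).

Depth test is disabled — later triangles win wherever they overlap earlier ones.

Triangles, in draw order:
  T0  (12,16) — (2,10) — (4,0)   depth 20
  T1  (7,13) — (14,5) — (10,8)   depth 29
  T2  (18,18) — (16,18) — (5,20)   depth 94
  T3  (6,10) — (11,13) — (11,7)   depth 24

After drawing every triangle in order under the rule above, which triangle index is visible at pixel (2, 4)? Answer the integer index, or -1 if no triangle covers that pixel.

T0:
  2·area = 112
  edge (12, 16)→(2, 10): d=(-10,-6) top-left  bias=+0
  edge (2, 10)→(4, 0): d=(2,-10) top-left  bias=+0
  edge (4, 0)→(12, 16): d=(8,16) right/bottom  bias=-1
    (2,1)@(5, 3): e=[88,16,8] → █
    (3,1)@(7, 3): e=[100,36,-24] → ·
    (1,2)@(3, 5): e=[56,0,56] → █  [on edge]
    (3,2)@(7, 5): e=[80,40,-8] → ·
    (1,3)@(3, 7): e=[36,4,72] → █
    (3,3)@(7, 7): e=[60,44,8] → █
    (4,3)@(9, 7): e=[72,64,-24] → ·
    (1,4)@(3, 9): e=[16,8,88] → █
    (4,4)@(9, 9): e=[52,68,-8] → ·
    (1,5)@(3, 11): e=[-4,12,104] → ·
    (2,5)@(5, 11): e=[8,32,72] → █
    (4,5)@(9, 11): e=[32,72,8] → █
    (3,6)@(7, 13): e=[0,56,56] → █  [on edge]
    (0,7)@(1, 15): e=[-56,0,168] → ·  [on edge]
    (8,9)@(17, 19): e=[0,168,-56] → ·  [on edge]
  covered (15 px):
    · · · · · · · · ·
    · · █ · · · · · ·
    · █ █ · · · · · ·
    · █ █ █ · · · · ·
    · █ █ █ · · · · ·
    · · █ █ █ · · · ·
    · · · █ █ · · · ·
    · · · · · █ · · ·
    · · · · · · · · ·
    · · · · · · · · ·
T1:
  2·area = 11  (B↔C swapped to make it positive)
  edge (7, 13)→(10, 8): d=(3,-5) top-left  bias=+0
  edge (10, 8)→(14, 5): d=(4,-3) top-left  bias=+0
  edge (14, 5)→(7, 13): d=(-7,8) right/bottom  bias=-1
    (6,1)@(13, 3): e=[0,-11,22] → ·  [on edge]
    (3,6)@(7, 13): e=[0,11,0] → ·  [on edge]
  covered (0 px):
    · · · · · · · · ·
    · · · · · · · · ·
    · · · · · · · · ·
    · · · · · · · · ·
    · · · · · · · · ·
    · · · · · · · · ·
    · · · · · · · · ·
    · · · · · · · · ·
    · · · · · · · · ·
    · · · · · · · · ·
T2:
  2·area = 4  (B↔C swapped to make it positive)
  edge (18, 18)→(5, 20): d=(-13,2) right/bottom  bias=-1
  edge (5, 20)→(16, 18): d=(11,-2) top-left  bias=+0
  edge (16, 18)→(18, 18): d=(2,0) top-left  bias=+0
    (5,9)@(11, 19): e=[1,1,2] → █
    (6,9)@(13, 19): e=[-3,5,2] → ·
  covered (1 px):
    · · · · · · · · ·
    · · · · · · · · ·
    · · · · · · · · ·
    · · · · · · · · ·
    · · · · · · · · ·
    · · · · · · · · ·
    · · · · · · · · ·
    · · · · · · · · ·
    · · · · · · · · ·
    · · · · · █ · · ·
T3:
  2·area = 30  (B↔C swapped to make it positive)
  edge (6, 10)→(11, 7): d=(5,-3) top-left  bias=+0
  edge (11, 7)→(11, 13): d=(0,6) right/bottom  bias=-1
  edge (11, 13)→(6, 10): d=(-5,-3) top-left  bias=+0
    (5,0)@(11, 1): e=[-30,0,60] → ·  [on edge]
    (5,1)@(11, 3): e=[-20,0,50] → ·  [on edge]
    (5,2)@(11, 5): e=[-10,0,40] → ·  [on edge]
    (0,3)@(1, 7): e=[-30,60,0] → ·  [on edge]
    (5,3)@(11, 7): e=[0,0,30] → ·  [on edge]
    (4,4)@(9, 9): e=[4,12,14] → █
    (5,4)@(11, 9): e=[10,0,20] → ·  [on edge]
    (4,5)@(9, 11): e=[14,12,4] → █
    (5,5)@(11, 11): e=[20,0,10] → ·  [on edge]
    (0,6)@(1, 13): e=[0,60,-30] → ·  [on edge]
    (4,6)@(9, 13): e=[24,12,-6] → ·
    (5,6)@(11, 13): e=[30,0,0] → ·  [on edge]
    (5,7)@(11, 15): e=[40,0,-10] → ·  [on edge]
    (5,8)@(11, 17): e=[50,0,-20] → ·  [on edge]
    (5,9)@(11, 19): e=[60,0,-30] → ·  [on edge]
  covered (2 px):
    · · · · · · · · ·
    · · · · · · · · ·
    · · · · · · · · ·
    · · · · · · · · ·
    · · · · █ · · · ·
    · · · · █ · · · ·
    · · · · · · · · ·
    · · · · · · · · ·
    · · · · · · · · ·
    · · · · · · · · ·

Z-buffer (winner per pixel, '.' = empty):
  . . . . . . . . .
  . . 0 . . . . . .
  . 0 0 . . . . . .
  . 0 0 0 . . . . .
  . 0 0 0 3 . . . .
  . . 0 0 3 . . . .
  . . . 0 0 . . . .
  . . . . . 0 . . .
  . . . . . . . . .
  . . . . . 2 . . .

Answer: 0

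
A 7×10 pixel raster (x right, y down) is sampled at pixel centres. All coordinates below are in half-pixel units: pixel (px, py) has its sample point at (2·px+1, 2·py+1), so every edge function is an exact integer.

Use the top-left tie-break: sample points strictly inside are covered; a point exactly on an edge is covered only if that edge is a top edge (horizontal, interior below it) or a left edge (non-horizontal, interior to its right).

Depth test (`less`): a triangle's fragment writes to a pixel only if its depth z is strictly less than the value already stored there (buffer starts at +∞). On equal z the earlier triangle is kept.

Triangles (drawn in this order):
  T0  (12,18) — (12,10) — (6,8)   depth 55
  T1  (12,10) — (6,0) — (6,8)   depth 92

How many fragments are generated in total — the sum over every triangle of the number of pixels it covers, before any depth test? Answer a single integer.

T0:
  2·area = 48  (B↔C swapped to make it positive)
  edge (12, 18)→(6, 8): d=(-6,-10) top-left  bias=+0
  edge (6, 8)→(12, 10): d=(6,2) right/bottom  bias=-1
  edge (12, 10)→(12, 18): d=(0,8) right/bottom  bias=-1
    (1,1)@(3, 3): e=[0,-24,72] → ·  [on edge]
    (1,3)@(3, 7): e=[-24,0,72] → ·  [on edge]
    (3,4)@(7, 9): e=[4,4,40] → █
    (4,4)@(9, 9): e=[24,0,24] → ·  [on edge]
    (3,5)@(7, 11): e=[-8,16,40] → ·
    (4,5)@(9, 11): e=[12,12,24] → █
    (5,5)@(11, 11): e=[32,8,8] → █
    (6,5)@(13, 11): e=[52,4,-8] → ·
    (4,6)@(9, 13): e=[0,24,24] → █  [on edge]
    (6,6)@(13, 13): e=[40,16,-8] → ·
    (4,7)@(9, 15): e=[-12,36,24] → ·
    (5,7)@(11, 15): e=[8,32,8] → █
  covered (6 px):
    · · · · · · ·
    · · · · · · ·
    · · · · · · ·
    · · · · · · ·
    · · · █ · · ·
    · · · · █ █ ·
    · · · · █ █ ·
    · · · · · █ ·
    · · · · · · ·
    · · · · · · ·
T1:
  2·area = 48  (B↔C swapped to make it positive)
  edge (12, 10)→(6, 8): d=(-6,-2) top-left  bias=+0
  edge (6, 8)→(6, 0): d=(0,-8) top-left  bias=+0
  edge (6, 0)→(12, 10): d=(6,10) right/bottom  bias=-1
    (3,1)@(7, 3): e=[32,8,8] → █
    (4,1)@(9, 3): e=[36,24,-12] → ·
    (3,2)@(7, 5): e=[20,8,20] → █
    (4,2)@(9, 5): e=[24,24,0] → ·  [on edge]
    (1,3)@(3, 7): e=[0,-24,72] → ·  [on edge]
    (3,3)@(7, 7): e=[8,8,32] → █
    (4,3)@(9, 7): e=[12,24,12] → █
    (5,3)@(11, 7): e=[16,40,-8] → ·
    (3,4)@(7, 9): e=[-4,8,44] → ·
    (4,4)@(9, 9): e=[0,24,24] → █  [on edge]
    (5,4)@(11, 9): e=[4,40,4] → █
    (6,4)@(13, 9): e=[8,56,-16] → ·
  covered (6 px):
    · · · · · · ·
    · · · █ · · ·
    · · · █ · · ·
    · · · █ █ · ·
    · · · · █ █ ·
    · · · · · · ·
    · · · · · · ·
    · · · · · · ·
    · · · · · · ·
    · · · · · · ·

Final: 12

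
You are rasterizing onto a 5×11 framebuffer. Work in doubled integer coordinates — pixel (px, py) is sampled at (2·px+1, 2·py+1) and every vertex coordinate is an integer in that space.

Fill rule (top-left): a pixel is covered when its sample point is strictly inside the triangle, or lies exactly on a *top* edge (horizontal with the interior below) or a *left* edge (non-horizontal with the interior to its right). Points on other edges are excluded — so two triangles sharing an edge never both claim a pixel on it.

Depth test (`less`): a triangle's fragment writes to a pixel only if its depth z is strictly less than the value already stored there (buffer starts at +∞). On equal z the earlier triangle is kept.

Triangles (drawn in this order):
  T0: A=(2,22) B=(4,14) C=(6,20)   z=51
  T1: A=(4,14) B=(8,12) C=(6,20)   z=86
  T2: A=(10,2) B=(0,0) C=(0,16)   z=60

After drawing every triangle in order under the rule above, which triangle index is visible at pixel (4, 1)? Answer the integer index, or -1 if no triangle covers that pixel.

T0:
  2·area = 28
  edge (2, 22)→(4, 14): d=(2,-8) top-left  bias=+0
  edge (4, 14)→(6, 20): d=(2,6) right/bottom  bias=-1
  edge (6, 20)→(2, 22): d=(-4,2) right/bottom  bias=-1
    (0,2)@(1, 5): e=[-42,0,70] → .  [on edge]
    (1,5)@(3, 11): e=[-14,0,42] → .  [on edge]
    (2,8)@(5, 17): e=[14,0,14] → .  [on edge]
    (1,9)@(3, 19): e=[2,16,10] → X
    (2,9)@(5, 19): e=[18,4,6] → X
    (3,9)@(7, 19): e=[34,-8,2] → .
    (1,10)@(3, 21): e=[6,20,2] → X
    (2,10)@(5, 21): e=[22,8,-2] → .
  covered (3 px):
    . . . . .
    . . . . .
    . . . . .
    . . . . .
    . . . . .
    . . . . .
    . . . . .
    . . . . .
    . . . . .
    . X X . .
    . X . . .
T1:
  2·area = 28
  edge (4, 14)→(8, 12): d=(4,-2) top-left  bias=+0
  edge (8, 12)→(6, 20): d=(-2,8) right/bottom  bias=-1
  edge (6, 20)→(4, 14): d=(-2,-6) top-left  bias=+0
    (0,2)@(1, 5): e=[-42,70,0] → .  [on edge]
    (1,5)@(3, 11): e=[-14,42,0] → .  [on edge]
    (3,6)@(7, 13): e=[2,6,20] → X
    (4,6)@(9, 13): e=[6,-10,32] → .
    (2,7)@(5, 15): e=[6,18,4] → X
    (4,7)@(9, 15): e=[14,-14,28] → .
    (2,8)@(5, 17): e=[14,14,0] → X  [on edge]
    (3,8)@(7, 17): e=[18,-2,12] → .
    (2,9)@(5, 19): e=[22,10,-4] → .
  covered (4 px):
    . . . . .
    . . . . .
    . . . . .
    . . . . .
    . . . . .
    . . . . .
    . . . X .
    . . X X .
    . . X . .
    . . . . .
    . . . . .
T2:
  2·area = 160  (B↔C swapped to make it positive)
  edge (10, 2)→(0, 16): d=(-10,14) right/bottom  bias=-1
  edge (0, 16)→(0, 0): d=(0,-16) top-left  bias=+0
  edge (0, 0)→(10, 2): d=(10,2) right/bottom  bias=-1
    (0,0)@(1, 1): e=[136,16,8] → X
    (1,0)@(3, 1): e=[108,48,4] → X
    (2,0)@(5, 1): e=[80,80,0] → .  [on edge]
    (0,1)@(1, 3): e=[116,16,28] → X
    (2,1)@(5, 3): e=[60,80,20] → X
    (3,1)@(7, 3): e=[32,112,16] → X
    (4,1)@(9, 3): e=[4,144,12] → X
    (0,2)@(1, 5): e=[96,16,48] → X
    (4,2)@(9, 5): e=[-16,144,32] → .
    (0,3)@(1, 7): e=[76,16,68] → X
    (3,3)@(7, 7): e=[-8,112,56] → .
    (0,4)@(1, 9): e=[56,16,88] → X
    (2,4)@(5, 9): e=[0,80,80] → .  [on edge]
  covered (19 px):
    X X . . .
    X X X X X
    X X X X .
    X X X . .
    X X . . .
    X X . . .
    X . . . .
    . . . . .
    . . . . .
    . . . . .
    . . . . .

Z-buffer (winner per pixel, '.' = empty):
  2 2 . . .
  2 2 2 2 2
  2 2 2 2 .
  2 2 2 . .
  2 2 . . .
  2 2 . . .
  2 . . 1 .
  . . 1 1 .
  . . 1 . .
  . 0 0 . .
  . 0 . . .

Result: 2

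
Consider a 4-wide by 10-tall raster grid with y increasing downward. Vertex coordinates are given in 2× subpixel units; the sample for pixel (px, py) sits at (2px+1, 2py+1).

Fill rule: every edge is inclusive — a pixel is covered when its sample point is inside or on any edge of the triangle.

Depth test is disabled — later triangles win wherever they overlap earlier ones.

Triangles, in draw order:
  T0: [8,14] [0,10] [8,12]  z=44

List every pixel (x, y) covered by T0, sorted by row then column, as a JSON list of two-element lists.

T0:
  2·area = 16
  edge (8, 14)→(0, 10): d=(-8,-4) inclusive
  edge (0, 10)→(8, 12): d=(8,2) inclusive
  edge (8, 12)→(8, 14): d=(0,2) inclusive
    (1,5)@(3, 11): e=[4,2,10] → #
    (2,5)@(5, 11): e=[12,-2,6] → ·
    (1,6)@(3, 13): e=[-12,18,10] → ·
    (3,6)@(7, 13): e=[4,10,2] → #
    (3,7)@(7, 15): e=[-12,26,2] → ·
  covered (2 px):
    · · · ·
    · · · ·
    · · · ·
    · · · ·
    · · · ·
    · # · ·
    · · · #
    · · · ·
    · · · ·
    · · · ·

Final: [[1,5],[3,6]]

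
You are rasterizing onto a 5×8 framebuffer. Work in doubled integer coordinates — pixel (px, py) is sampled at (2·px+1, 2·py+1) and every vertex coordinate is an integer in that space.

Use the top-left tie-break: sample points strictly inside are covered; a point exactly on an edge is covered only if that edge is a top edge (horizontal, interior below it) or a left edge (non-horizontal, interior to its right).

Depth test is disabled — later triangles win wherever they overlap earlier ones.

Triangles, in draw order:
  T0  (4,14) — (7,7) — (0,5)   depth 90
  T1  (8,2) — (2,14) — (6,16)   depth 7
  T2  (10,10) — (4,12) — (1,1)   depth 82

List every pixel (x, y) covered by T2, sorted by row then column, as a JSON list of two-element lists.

T0:
  2·area = 55  (B↔C swapped to make it positive)
  edge (4, 14)→(0, 5): d=(-4,-9) top-left  bias=+0
  edge (0, 5)→(7, 7): d=(7,2) right/bottom  bias=-1
  edge (7, 7)→(4, 14): d=(-3,7) right/bottom  bias=-1
    (0,3)@(1, 7): e=[1,12,42] → █
    (1,3)@(3, 7): e=[19,8,28] → █
    (2,3)@(5, 7): e=[37,4,14] → █
    (3,3)@(7, 7): e=[55,0,0] → ·  [on edge]
    (0,4)@(1, 9): e=[-7,26,36] → ·
    (1,4)@(3, 9): e=[11,22,22] → █
    (3,4)@(7, 9): e=[47,14,-6] → ·
    (1,5)@(3, 11): e=[3,36,16] → █
    (3,5)@(7, 11): e=[39,28,-12] → ·
    (1,6)@(3, 13): e=[-5,50,10] → ·
    (2,6)@(5, 13): e=[13,46,-4] → ·
  covered (7 px):
    · · · · ·
    · · · · ·
    · · · · ·
    █ █ █ · ·
    · █ █ · ·
    · █ █ · ·
    · · · · ·
    · · · · ·
T1:
  2·area = 60  (B↔C swapped to make it positive)
  edge (8, 2)→(6, 16): d=(-2,14) right/bottom  bias=-1
  edge (6, 16)→(2, 14): d=(-4,-2) top-left  bias=+0
  edge (2, 14)→(8, 2): d=(6,-12) top-left  bias=+0
    (3,2)@(7, 5): e=[8,46,6] → █
    (4,2)@(9, 5): e=[-20,50,30] → ·
    (3,3)@(7, 7): e=[4,38,18] → █
    (4,3)@(9, 7): e=[-24,42,42] → ·
    (2,4)@(5, 9): e=[28,26,6] → █
    (3,4)@(7, 9): e=[0,30,30] → ·  [on edge]
    (2,5)@(5, 11): e=[24,18,18] → █
    (3,5)@(7, 11): e=[-4,22,42] → ·
    (1,6)@(3, 13): e=[48,6,6] → █
    (3,6)@(7, 13): e=[-8,14,54] → ·
    (1,7)@(3, 15): e=[44,-2,18] → ·
    (2,7)@(5, 15): e=[16,2,42] → █
  covered (7 px):
    · · · · ·
    · · · · ·
    · · · █ ·
    · · · █ ·
    · · █ · ·
    · · █ · ·
    · █ █ · ·
    · · █ · ·
T2:
  2·area = 72
  edge (10, 10)→(4, 12): d=(-6,2) right/bottom  bias=-1
  edge (4, 12)→(1, 1): d=(-3,-11) top-left  bias=+0
  edge (1, 1)→(10, 10): d=(9,9) right/bottom  bias=-1
    (0,0)@(1, 1): e=[72,0,0] → ·  [on edge]
    (1,1)@(3, 3): e=[56,16,0] → ·  [on edge]
    (1,2)@(3, 5): e=[44,10,18] → █
    (2,2)@(5, 5): e=[40,32,0] → ·  [on edge]
    (1,3)@(3, 7): e=[32,4,36] → █
    (2,3)@(5, 7): e=[28,26,18] → █
    (3,3)@(7, 7): e=[24,48,0] → ·  [on edge]
    (1,4)@(3, 9): e=[20,-2,54] → ·
    (2,4)@(5, 9): e=[16,20,36] → █
    (3,4)@(7, 9): e=[12,42,18] → █
    (4,4)@(9, 9): e=[8,64,0] → ·  [on edge]
    (2,5)@(5, 11): e=[4,14,54] → █
    (3,5)@(7, 11): e=[0,36,36] → ·  [on edge]
    (0,6)@(1, 13): e=[0,-36,108] → ·  [on edge]
  covered (6 px):
    · · · · ·
    · · · · ·
    · █ · · ·
    · █ █ · ·
    · · █ █ ·
    · · █ · ·
    · · · · ·
    · · · · ·

Result: [[1,2],[1,3],[2,3],[2,4],[3,4],[2,5]]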